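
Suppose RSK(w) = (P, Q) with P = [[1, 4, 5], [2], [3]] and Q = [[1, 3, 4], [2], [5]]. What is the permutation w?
Reverse the RSK construction: for i from n down to 1, find the cell of Q containing i, remove the entry at that cell from P, and reverse-bump it up through P; the value ejected from row 1 is w(i).

Step i=5: Q has 5 at row 3, column 1; remove 3 from row 3 of P and reverse-bump: 3 enters row 2 and ejects 2; 2 enters row 1 and ejects 1. So w(5) = 1. P is now [[2, 4, 5], [3]].
Step i=4: Q has 4 at row 1, column 3; remove that cell from P, ejecting 5. So w(4) = 5. P is now [[2, 4], [3]].
Step i=3: Q has 3 at row 1, column 2; remove that cell from P, ejecting 4. So w(3) = 4. P is now [[2], [3]].
Step i=2: Q has 2 at row 2, column 1; remove 3 from row 2 of P and reverse-bump: 3 enters row 1 and ejects 2. So w(2) = 2. P is now [[3]].
Step i=1: Q has 1 at row 1, column 1; remove that cell from P, ejecting 3. So w(1) = 3. P is now [].

So w = 3 2 4 5 1.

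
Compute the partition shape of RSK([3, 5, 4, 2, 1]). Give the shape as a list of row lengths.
[2, 1, 1, 1]

RSK row insertion gives P = [[1, 4], [2], [3], [5]], which has shape [2, 1, 1, 1].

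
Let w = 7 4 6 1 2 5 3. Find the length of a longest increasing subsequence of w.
3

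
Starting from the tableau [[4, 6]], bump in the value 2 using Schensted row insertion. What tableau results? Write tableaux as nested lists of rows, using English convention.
In row 1, 2 replaces 4 (the leftmost entry greater than 2); 4 is bumped to row 2. 4 starts a new row 2. The new tableau is [[2, 6], [4]].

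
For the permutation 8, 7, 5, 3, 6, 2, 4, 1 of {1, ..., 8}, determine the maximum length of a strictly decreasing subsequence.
6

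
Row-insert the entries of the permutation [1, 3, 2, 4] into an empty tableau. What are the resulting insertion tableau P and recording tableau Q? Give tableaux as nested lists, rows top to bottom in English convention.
Insert each entry of the permutation into P by Schensted row insertion, recording in Q the position of each new cell.

Insert 1: appended to row 1. P = [[1]].
Insert 3: appended to row 1. P = [[1, 3]].
Insert 2: 2 bumps 3 from row 1; 3 starts row 2. P = [[1, 2], [3]].
Insert 4: appended to row 1. P = [[1, 2, 4], [3]].

So P = [[1, 2, 4], [3]], Q = [[1, 2, 4], [3]].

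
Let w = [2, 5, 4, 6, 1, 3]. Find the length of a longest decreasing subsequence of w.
3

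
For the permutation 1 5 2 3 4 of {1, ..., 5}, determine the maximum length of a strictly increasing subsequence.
4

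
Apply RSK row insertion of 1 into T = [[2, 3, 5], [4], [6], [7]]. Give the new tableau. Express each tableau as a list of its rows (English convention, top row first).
[[1, 3, 5], [2], [4], [6], [7]]

In row 1, 1 replaces 2 (the leftmost entry greater than 1); 2 is bumped to row 2. In row 2, 2 replaces 4 (the leftmost entry greater than 2); 4 is bumped to row 3. In row 3, 4 replaces 6 (the leftmost entry greater than 4); 6 is bumped to row 4. In row 4, 6 replaces 7 (the leftmost entry greater than 6); 7 is bumped to row 5. 7 starts a new row 5. The new tableau is [[1, 3, 5], [2], [4], [6], [7]].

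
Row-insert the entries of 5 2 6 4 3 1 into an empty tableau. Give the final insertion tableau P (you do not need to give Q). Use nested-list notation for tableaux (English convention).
Insert 5: appended to row 1. P = [[5]].
Insert 2: 2 bumps 5 from row 1; 5 starts row 2. P = [[2], [5]].
Insert 6: appended to row 1. P = [[2, 6], [5]].
Insert 4: 4 bumps 6 from row 1; 6 appends to row 2. P = [[2, 4], [5, 6]].
Insert 3: 3 bumps 4 from row 1; 4 bumps 5 from row 2; 5 starts row 3. P = [[2, 3], [4, 6], [5]].
Insert 1: 1 bumps 2 from row 1; 2 bumps 4 from row 2; 4 bumps 5 from row 3; 5 starts row 4. P = [[1, 3], [2, 6], [4], [5]].

So P = [[1, 3], [2, 6], [4], [5]].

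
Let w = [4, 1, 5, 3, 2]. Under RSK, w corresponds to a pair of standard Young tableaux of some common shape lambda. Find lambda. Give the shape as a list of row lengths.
[2, 2, 1]

Row-insert each entry into an empty tableau.

After inserting 4: P = [[4]].
After inserting 1: P = [[1], [4]].
After inserting 5: P = [[1, 5], [4]].
After inserting 3: P = [[1, 3], [4, 5]].
After inserting 2: P = [[1, 2], [3, 5], [4]].

The final insertion tableau P = [[1, 2], [3, 5], [4]] has shape [2, 2, 1].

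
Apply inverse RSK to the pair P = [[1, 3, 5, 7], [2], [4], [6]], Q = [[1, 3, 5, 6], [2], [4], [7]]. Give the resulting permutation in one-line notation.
Reverse the RSK construction: for i from n down to 1, find the cell of Q containing i, remove the entry at that cell from P, and reverse-bump it up through P; the value ejected from row 1 is w(i).

Step i=7: Q has 7 at row 4, column 1; remove 6 from row 4 of P and reverse-bump: 6 enters row 3 and ejects 4; 4 enters row 2 and ejects 2; 2 enters row 1 and ejects 1. So w(7) = 1. P is now [[2, 3, 5, 7], [4], [6]].
Step i=6: Q has 6 at row 1, column 4; remove that cell from P, ejecting 7. So w(6) = 7. P is now [[2, 3, 5], [4], [6]].
Step i=5: Q has 5 at row 1, column 3; remove that cell from P, ejecting 5. So w(5) = 5. P is now [[2, 3], [4], [6]].
Step i=4: Q has 4 at row 3, column 1; remove 6 from row 3 of P and reverse-bump: 6 enters row 2 and ejects 4; 4 enters row 1 and ejects 3. So w(4) = 3. P is now [[2, 4], [6]].
Step i=3: Q has 3 at row 1, column 2; remove that cell from P, ejecting 4. So w(3) = 4. P is now [[2], [6]].
Step i=2: Q has 2 at row 2, column 1; remove 6 from row 2 of P and reverse-bump: 6 enters row 1 and ejects 2. So w(2) = 2. P is now [[6]].
Step i=1: Q has 1 at row 1, column 1; remove that cell from P, ejecting 6. So w(1) = 6. P is now [].

So w = 6 2 4 3 5 7 1.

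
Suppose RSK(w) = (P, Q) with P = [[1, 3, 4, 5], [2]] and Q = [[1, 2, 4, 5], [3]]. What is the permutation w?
Reverse RSK: for i = n, n-1, ..., 1, locate i in Q, remove the corresponding corner cell from P, and reverse-bump its entry up through P; the value ejected from row 1 is w(i).

So w = 2 3 1 4 5.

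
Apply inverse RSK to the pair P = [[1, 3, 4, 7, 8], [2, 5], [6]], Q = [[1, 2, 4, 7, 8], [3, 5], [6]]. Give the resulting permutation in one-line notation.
Reverse the RSK construction: for i from n down to 1, find the cell of Q containing i, remove the entry at that cell from P, and reverse-bump it up through P; the value ejected from row 1 is w(i).

Step i=8: Q has 8 at row 1, column 5; remove that cell from P, ejecting 8. So w(8) = 8. P is now [[1, 3, 4, 7], [2, 5], [6]].
Step i=7: Q has 7 at row 1, column 4; remove that cell from P, ejecting 7. So w(7) = 7. P is now [[1, 3, 4], [2, 5], [6]].
Step i=6: Q has 6 at row 3, column 1; remove 6 from row 3 of P and reverse-bump: 6 enters row 2 and ejects 5; 5 enters row 1 and ejects 4. So w(6) = 4. P is now [[1, 3, 5], [2, 6]].
Step i=5: Q has 5 at row 2, column 2; remove 6 from row 2 of P and reverse-bump: 6 enters row 1 and ejects 5. So w(5) = 5. P is now [[1, 3, 6], [2]].
Step i=4: Q has 4 at row 1, column 3; remove that cell from P, ejecting 6. So w(4) = 6. P is now [[1, 3], [2]].
Step i=3: Q has 3 at row 2, column 1; remove 2 from row 2 of P and reverse-bump: 2 enters row 1 and ejects 1. So w(3) = 1. P is now [[2, 3]].
Step i=2: Q has 2 at row 1, column 2; remove that cell from P, ejecting 3. So w(2) = 3. P is now [[2]].
Step i=1: Q has 1 at row 1, column 1; remove that cell from P, ejecting 2. So w(1) = 2. P is now [].

So w = 2 3 1 6 5 4 7 8.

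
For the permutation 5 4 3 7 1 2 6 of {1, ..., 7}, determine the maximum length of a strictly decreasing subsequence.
4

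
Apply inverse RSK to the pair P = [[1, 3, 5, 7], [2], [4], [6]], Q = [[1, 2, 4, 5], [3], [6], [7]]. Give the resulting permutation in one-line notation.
2 6 4 5 7 3 1

Reverse the RSK construction: for i from n down to 1, find the cell of Q containing i, remove the entry at that cell from P, and reverse-bump it up through P; the value ejected from row 1 is w(i).

Step i=7: Q has 7 at row 4, column 1; remove 6 from row 4 of P and reverse-bump: 6 enters row 3 and ejects 4; 4 enters row 2 and ejects 2; 2 enters row 1 and ejects 1. So w(7) = 1. P is now [[2, 3, 5, 7], [4], [6]].
Step i=6: Q has 6 at row 3, column 1; remove 6 from row 3 of P and reverse-bump: 6 enters row 2 and ejects 4; 4 enters row 1 and ejects 3. So w(6) = 3. P is now [[2, 4, 5, 7], [6]].
Step i=5: Q has 5 at row 1, column 4; remove that cell from P, ejecting 7. So w(5) = 7. P is now [[2, 4, 5], [6]].
Step i=4: Q has 4 at row 1, column 3; remove that cell from P, ejecting 5. So w(4) = 5. P is now [[2, 4], [6]].
Step i=3: Q has 3 at row 2, column 1; remove 6 from row 2 of P and reverse-bump: 6 enters row 1 and ejects 4. So w(3) = 4. P is now [[2, 6]].
Step i=2: Q has 2 at row 1, column 2; remove that cell from P, ejecting 6. So w(2) = 6. P is now [[2]].
Step i=1: Q has 1 at row 1, column 1; remove that cell from P, ejecting 2. So w(1) = 2. P is now [].

So w = 2 6 4 5 7 3 1.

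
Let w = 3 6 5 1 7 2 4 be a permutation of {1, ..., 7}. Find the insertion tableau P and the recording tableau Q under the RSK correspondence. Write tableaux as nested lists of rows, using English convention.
Insert each entry of the permutation into P by Schensted row insertion, recording in Q the position of each new cell.

Insert 3: appended to row 1. P = [[3]].
Insert 6: appended to row 1. P = [[3, 6]].
Insert 5: 5 bumps 6 from row 1; 6 starts row 2. P = [[3, 5], [6]].
Insert 1: 1 bumps 3 from row 1; 3 bumps 6 from row 2; 6 starts row 3. P = [[1, 5], [3], [6]].
Insert 7: appended to row 1. P = [[1, 5, 7], [3], [6]].
Insert 2: 2 bumps 5 from row 1; 5 appends to row 2. P = [[1, 2, 7], [3, 5], [6]].
Insert 4: 4 bumps 7 from row 1; 7 appends to row 2. P = [[1, 2, 4], [3, 5, 7], [6]].

So P = [[1, 2, 4], [3, 5, 7], [6]], Q = [[1, 2, 5], [3, 6, 7], [4]].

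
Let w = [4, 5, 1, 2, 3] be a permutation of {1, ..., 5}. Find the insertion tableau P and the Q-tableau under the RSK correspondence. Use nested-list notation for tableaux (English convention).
P = [[1, 2, 3], [4, 5]], Q = [[1, 2, 5], [3, 4]]

Insert each entry of the permutation into P by Schensted row insertion, recording in Q the position of each new cell.

Insert 4: appended to row 1. P = [[4]], Q = [[1]].
Insert 5: appended to row 1. P = [[4, 5]], Q = [[1, 2]].
Insert 1: 1 bumps 4 from row 1; 4 starts row 2. P = [[1, 5], [4]], Q = [[1, 2], [3]].
Insert 2: 2 bumps 5 from row 1; 5 appends to row 2. P = [[1, 2], [4, 5]], Q = [[1, 2], [3, 4]].
Insert 3: appended to row 1. P = [[1, 2, 3], [4, 5]], Q = [[1, 2, 5], [3, 4]].

So P = [[1, 2, 3], [4, 5]], Q = [[1, 2, 5], [3, 4]].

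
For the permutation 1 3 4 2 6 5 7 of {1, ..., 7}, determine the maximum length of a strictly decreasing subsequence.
2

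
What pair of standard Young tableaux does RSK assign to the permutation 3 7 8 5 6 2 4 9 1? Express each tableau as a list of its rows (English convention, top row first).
Insert each entry of the permutation into P by Schensted row insertion, recording in Q the position of each new cell.

Insert 3: appended to row 1. P = [[3]].
Insert 7: appended to row 1. P = [[3, 7]].
Insert 8: appended to row 1. P = [[3, 7, 8]].
Insert 5: 5 bumps 7 from row 1; 7 starts row 2. P = [[3, 5, 8], [7]].
Insert 6: 6 bumps 8 from row 1; 8 appends to row 2. P = [[3, 5, 6], [7, 8]].
Insert 2: 2 bumps 3 from row 1; 3 bumps 7 from row 2; 7 starts row 3. P = [[2, 5, 6], [3, 8], [7]].
Insert 4: 4 bumps 5 from row 1; 5 bumps 8 from row 2; 8 appends to row 3. P = [[2, 4, 6], [3, 5], [7, 8]].
Insert 9: appended to row 1. P = [[2, 4, 6, 9], [3, 5], [7, 8]].
Insert 1: 1 bumps 2 from row 1; 2 bumps 3 from row 2; 3 bumps 7 from row 3; 7 starts row 4. P = [[1, 4, 6, 9], [2, 5], [3, 8], [7]].

So P = [[1, 4, 6, 9], [2, 5], [3, 8], [7]], Q = [[1, 2, 3, 8], [4, 5], [6, 7], [9]].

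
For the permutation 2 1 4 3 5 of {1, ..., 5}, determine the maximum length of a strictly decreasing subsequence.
2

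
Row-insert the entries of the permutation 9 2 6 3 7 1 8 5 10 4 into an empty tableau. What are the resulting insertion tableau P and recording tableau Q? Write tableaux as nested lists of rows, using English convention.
Insert each entry of the permutation into P by Schensted row insertion, recording in Q the position of each new cell.

Insert 9: appended to row 1. P = [[9]].
Insert 2: 2 bumps 9 from row 1; 9 starts row 2. P = [[2], [9]].
Insert 6: appended to row 1. P = [[2, 6], [9]].
Insert 3: 3 bumps 6 from row 1; 6 bumps 9 from row 2; 9 starts row 3. P = [[2, 3], [6], [9]].
Insert 7: appended to row 1. P = [[2, 3, 7], [6], [9]].
Insert 1: 1 bumps 2 from row 1; 2 bumps 6 from row 2; 6 bumps 9 from row 3; 9 starts row 4. P = [[1, 3, 7], [2], [6], [9]].
Insert 8: appended to row 1. P = [[1, 3, 7, 8], [2], [6], [9]].
Insert 5: 5 bumps 7 from row 1; 7 appends to row 2. P = [[1, 3, 5, 8], [2, 7], [6], [9]].
Insert 10: appended to row 1. P = [[1, 3, 5, 8, 10], [2, 7], [6], [9]].
Insert 4: 4 bumps 5 from row 1; 5 bumps 7 from row 2; 7 appends to row 3. P = [[1, 3, 4, 8, 10], [2, 5], [6, 7], [9]].

So P = [[1, 3, 4, 8, 10], [2, 5], [6, 7], [9]], Q = [[1, 3, 5, 7, 9], [2, 8], [4, 10], [6]].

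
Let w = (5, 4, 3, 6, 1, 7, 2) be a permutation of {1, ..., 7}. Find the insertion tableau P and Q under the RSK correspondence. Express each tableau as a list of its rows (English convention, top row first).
P = [[1, 2, 7], [3, 6], [4], [5]], Q = [[1, 4, 6], [2, 7], [3], [5]]

Insert each entry of the permutation into P by Schensted row insertion, recording in Q the position of each new cell.

Insert 5: appended to row 1. P = [[5]], Q = [[1]].
Insert 4: 4 bumps 5 from row 1; 5 starts row 2. P = [[4], [5]], Q = [[1], [2]].
Insert 3: 3 bumps 4 from row 1; 4 bumps 5 from row 2; 5 starts row 3. P = [[3], [4], [5]], Q = [[1], [2], [3]].
Insert 6: appended to row 1. P = [[3, 6], [4], [5]], Q = [[1, 4], [2], [3]].
Insert 1: 1 bumps 3 from row 1; 3 bumps 4 from row 2; 4 bumps 5 from row 3; 5 starts row 4. P = [[1, 6], [3], [4], [5]], Q = [[1, 4], [2], [3], [5]].
Insert 7: appended to row 1. P = [[1, 6, 7], [3], [4], [5]], Q = [[1, 4, 6], [2], [3], [5]].
Insert 2: 2 bumps 6 from row 1; 6 appends to row 2. P = [[1, 2, 7], [3, 6], [4], [5]], Q = [[1, 4, 6], [2, 7], [3], [5]].

So P = [[1, 2, 7], [3, 6], [4], [5]], Q = [[1, 4, 6], [2, 7], [3], [5]].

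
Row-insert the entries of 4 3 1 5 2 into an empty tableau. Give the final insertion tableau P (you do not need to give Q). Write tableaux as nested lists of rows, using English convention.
P = [[1, 2], [3, 5], [4]]

Insert 4: appended to row 1. P = [[4]].
Insert 3: 3 bumps 4 from row 1; 4 starts row 2. P = [[3], [4]].
Insert 1: 1 bumps 3 from row 1; 3 bumps 4 from row 2; 4 starts row 3. P = [[1], [3], [4]].
Insert 5: appended to row 1. P = [[1, 5], [3], [4]].
Insert 2: 2 bumps 5 from row 1; 5 appends to row 2. P = [[1, 2], [3, 5], [4]].

So P = [[1, 2], [3, 5], [4]].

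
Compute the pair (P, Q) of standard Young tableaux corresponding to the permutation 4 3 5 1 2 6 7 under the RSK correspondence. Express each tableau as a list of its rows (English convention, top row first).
Insert each entry of the permutation into P by Schensted row insertion, recording in Q the position of each new cell.

Insert 4: appended to row 1. P = [[4]].
Insert 3: 3 bumps 4 from row 1; 4 starts row 2. P = [[3], [4]].
Insert 5: appended to row 1. P = [[3, 5], [4]].
Insert 1: 1 bumps 3 from row 1; 3 bumps 4 from row 2; 4 starts row 3. P = [[1, 5], [3], [4]].
Insert 2: 2 bumps 5 from row 1; 5 appends to row 2. P = [[1, 2], [3, 5], [4]].
Insert 6: appended to row 1. P = [[1, 2, 6], [3, 5], [4]].
Insert 7: appended to row 1. P = [[1, 2, 6, 7], [3, 5], [4]].

So P = [[1, 2, 6, 7], [3, 5], [4]], Q = [[1, 3, 6, 7], [2, 5], [4]].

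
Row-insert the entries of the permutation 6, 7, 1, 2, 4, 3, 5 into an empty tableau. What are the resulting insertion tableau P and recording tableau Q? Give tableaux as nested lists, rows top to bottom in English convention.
P = [[1, 2, 3, 5], [4, 7], [6]], Q = [[1, 2, 5, 7], [3, 4], [6]]

Insert each entry of the permutation into P by Schensted row insertion, recording in Q the position of each new cell.

After inserting 6: P = [[6]].
After inserting 7: P = [[6, 7]].
After inserting 1: P = [[1, 7], [6]].
After inserting 2: P = [[1, 2], [6, 7]].
After inserting 4: P = [[1, 2, 4], [6, 7]].
After inserting 3: P = [[1, 2, 3], [4, 7], [6]].
After inserting 5: P = [[1, 2, 3, 5], [4, 7], [6]].

So P = [[1, 2, 3, 5], [4, 7], [6]], Q = [[1, 2, 5, 7], [3, 4], [6]].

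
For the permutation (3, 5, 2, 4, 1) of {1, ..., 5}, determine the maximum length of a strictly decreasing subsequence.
3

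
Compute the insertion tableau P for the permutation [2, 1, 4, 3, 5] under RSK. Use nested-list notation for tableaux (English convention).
P = [[1, 3, 5], [2, 4]]

Insert 2: appended to row 1. P = [[2]].
Insert 1: 1 bumps 2 from row 1; 2 starts row 2. P = [[1], [2]].
Insert 4: appended to row 1. P = [[1, 4], [2]].
Insert 3: 3 bumps 4 from row 1; 4 appends to row 2. P = [[1, 3], [2, 4]].
Insert 5: appended to row 1. P = [[1, 3, 5], [2, 4]].

So P = [[1, 3, 5], [2, 4]].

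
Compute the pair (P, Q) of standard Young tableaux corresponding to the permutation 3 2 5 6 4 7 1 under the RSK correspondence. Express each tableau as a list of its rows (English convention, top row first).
P = [[1, 4, 6, 7], [2, 5], [3]], Q = [[1, 3, 4, 6], [2, 5], [7]]

Insert each entry of the permutation into P by Schensted row insertion, recording in Q the position of each new cell.

Insert 3: appended to row 1. P = [[3]].
Insert 2: 2 bumps 3 from row 1; 3 starts row 2. P = [[2], [3]].
Insert 5: appended to row 1. P = [[2, 5], [3]].
Insert 6: appended to row 1. P = [[2, 5, 6], [3]].
Insert 4: 4 bumps 5 from row 1; 5 appends to row 2. P = [[2, 4, 6], [3, 5]].
Insert 7: appended to row 1. P = [[2, 4, 6, 7], [3, 5]].
Insert 1: 1 bumps 2 from row 1; 2 bumps 3 from row 2; 3 starts row 3. P = [[1, 4, 6, 7], [2, 5], [3]].

So P = [[1, 4, 6, 7], [2, 5], [3]], Q = [[1, 3, 4, 6], [2, 5], [7]].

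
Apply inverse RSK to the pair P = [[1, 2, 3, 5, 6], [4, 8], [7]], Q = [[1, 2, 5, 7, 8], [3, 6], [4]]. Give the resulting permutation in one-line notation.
Reverse the RSK construction: for i from n down to 1, find the cell of Q containing i, remove the entry at that cell from P, and reverse-bump it up through P; the value ejected from row 1 is w(i).

Step i=8: Q has 8 at row 1, column 5; remove that cell from P, ejecting 6. So w(8) = 6. P is now [[1, 2, 3, 5], [4, 8], [7]].
Step i=7: Q has 7 at row 1, column 4; remove that cell from P, ejecting 5. So w(7) = 5. P is now [[1, 2, 3], [4, 8], [7]].
Step i=6: Q has 6 at row 2, column 2; remove 8 from row 2 of P and reverse-bump: 8 enters row 1 and ejects 3. So w(6) = 3. P is now [[1, 2, 8], [4], [7]].
Step i=5: Q has 5 at row 1, column 3; remove that cell from P, ejecting 8. So w(5) = 8. P is now [[1, 2], [4], [7]].
Step i=4: Q has 4 at row 3, column 1; remove 7 from row 3 of P and reverse-bump: 7 enters row 2 and ejects 4; 4 enters row 1 and ejects 2. So w(4) = 2. P is now [[1, 4], [7]].
Step i=3: Q has 3 at row 2, column 1; remove 7 from row 2 of P and reverse-bump: 7 enters row 1 and ejects 4. So w(3) = 4. P is now [[1, 7]].
Step i=2: Q has 2 at row 1, column 2; remove that cell from P, ejecting 7. So w(2) = 7. P is now [[1]].
Step i=1: Q has 1 at row 1, column 1; remove that cell from P, ejecting 1. So w(1) = 1. P is now [].

So w = 1 7 4 2 8 3 5 6.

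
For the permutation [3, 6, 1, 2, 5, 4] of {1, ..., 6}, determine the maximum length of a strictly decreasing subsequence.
3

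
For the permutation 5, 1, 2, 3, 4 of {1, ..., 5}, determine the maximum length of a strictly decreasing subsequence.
2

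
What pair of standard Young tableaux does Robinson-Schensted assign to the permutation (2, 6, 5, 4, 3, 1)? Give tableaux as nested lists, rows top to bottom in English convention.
Insert each entry of the permutation into P by Schensted row insertion, recording in Q the position of each new cell.

Insert 2: appended to row 1. P = [[2]].
Insert 6: appended to row 1. P = [[2, 6]].
Insert 5: 5 bumps 6 from row 1; 6 starts row 2. P = [[2, 5], [6]].
Insert 4: 4 bumps 5 from row 1; 5 bumps 6 from row 2; 6 starts row 3. P = [[2, 4], [5], [6]].
Insert 3: 3 bumps 4 from row 1; 4 bumps 5 from row 2; 5 bumps 6 from row 3; 6 starts row 4. P = [[2, 3], [4], [5], [6]].
Insert 1: 1 bumps 2 from row 1; 2 bumps 4 from row 2; 4 bumps 5 from row 3; 5 bumps 6 from row 4; 6 starts row 5. P = [[1, 3], [2], [4], [5], [6]].

So P = [[1, 3], [2], [4], [5], [6]], Q = [[1, 2], [3], [4], [5], [6]].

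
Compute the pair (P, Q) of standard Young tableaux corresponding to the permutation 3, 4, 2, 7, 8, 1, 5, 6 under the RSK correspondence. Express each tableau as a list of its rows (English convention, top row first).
Insert each entry of the permutation into P by Schensted row insertion, recording in Q the position of each new cell.

Insert 3: appended to row 1. P = [[3]].
Insert 4: appended to row 1. P = [[3, 4]].
Insert 2: 2 bumps 3 from row 1; 3 starts row 2. P = [[2, 4], [3]].
Insert 7: appended to row 1. P = [[2, 4, 7], [3]].
Insert 8: appended to row 1. P = [[2, 4, 7, 8], [3]].
Insert 1: 1 bumps 2 from row 1; 2 bumps 3 from row 2; 3 starts row 3. P = [[1, 4, 7, 8], [2], [3]].
Insert 5: 5 bumps 7 from row 1; 7 appends to row 2. P = [[1, 4, 5, 8], [2, 7], [3]].
Insert 6: 6 bumps 8 from row 1; 8 appends to row 2. P = [[1, 4, 5, 6], [2, 7, 8], [3]].

So P = [[1, 4, 5, 6], [2, 7, 8], [3]], Q = [[1, 2, 4, 5], [3, 7, 8], [6]].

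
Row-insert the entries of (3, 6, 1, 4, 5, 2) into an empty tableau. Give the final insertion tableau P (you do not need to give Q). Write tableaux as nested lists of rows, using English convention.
After inserting 3: P = [[3]].
After inserting 6: P = [[3, 6]].
After inserting 1: P = [[1, 6], [3]].
After inserting 4: P = [[1, 4], [3, 6]].
After inserting 5: P = [[1, 4, 5], [3, 6]].
After inserting 2: P = [[1, 2, 5], [3, 4], [6]].

So P = [[1, 2, 5], [3, 4], [6]].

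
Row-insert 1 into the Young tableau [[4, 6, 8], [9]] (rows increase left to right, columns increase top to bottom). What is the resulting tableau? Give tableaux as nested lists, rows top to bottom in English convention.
In row 1, 1 replaces 4 (the leftmost entry greater than 1); 4 is bumped to row 2. In row 2, 4 replaces 9 (the leftmost entry greater than 4); 9 is bumped to row 3. 9 starts a new row 3. The new tableau is [[1, 6, 8], [4], [9]].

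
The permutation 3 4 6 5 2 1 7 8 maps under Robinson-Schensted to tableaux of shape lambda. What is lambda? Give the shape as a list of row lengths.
[5, 1, 1, 1]

Row-insert each entry into an empty tableau.

After inserting 3: P = [[3]].
After inserting 4: P = [[3, 4]].
After inserting 6: P = [[3, 4, 6]].
After inserting 5: P = [[3, 4, 5], [6]].
After inserting 2: P = [[2, 4, 5], [3], [6]].
After inserting 1: P = [[1, 4, 5], [2], [3], [6]].
After inserting 7: P = [[1, 4, 5, 7], [2], [3], [6]].
After inserting 8: P = [[1, 4, 5, 7, 8], [2], [3], [6]].

The final insertion tableau P = [[1, 4, 5, 7, 8], [2], [3], [6]] has shape [5, 1, 1, 1].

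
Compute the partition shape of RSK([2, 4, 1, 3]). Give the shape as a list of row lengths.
Row-insert each entry into an empty tableau.

After inserting 2: P = [[2]].
After inserting 4: P = [[2, 4]].
After inserting 1: P = [[1, 4], [2]].
After inserting 3: P = [[1, 3], [2, 4]].

The final insertion tableau P = [[1, 3], [2, 4]] has shape [2, 2].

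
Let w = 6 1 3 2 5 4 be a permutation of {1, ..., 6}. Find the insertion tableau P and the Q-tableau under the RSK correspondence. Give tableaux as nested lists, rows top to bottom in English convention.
P = [[1, 2, 4], [3, 5], [6]], Q = [[1, 3, 5], [2, 6], [4]]

Insert each entry of the permutation into P by Schensted row insertion, recording in Q the position of each new cell.

Insert 6: appended to row 1. P = [[6]], Q = [[1]].
Insert 1: 1 bumps 6 from row 1; 6 starts row 2. P = [[1], [6]], Q = [[1], [2]].
Insert 3: appended to row 1. P = [[1, 3], [6]], Q = [[1, 3], [2]].
Insert 2: 2 bumps 3 from row 1; 3 bumps 6 from row 2; 6 starts row 3. P = [[1, 2], [3], [6]], Q = [[1, 3], [2], [4]].
Insert 5: appended to row 1. P = [[1, 2, 5], [3], [6]], Q = [[1, 3, 5], [2], [4]].
Insert 4: 4 bumps 5 from row 1; 5 appends to row 2. P = [[1, 2, 4], [3, 5], [6]], Q = [[1, 3, 5], [2, 6], [4]].

So P = [[1, 2, 4], [3, 5], [6]], Q = [[1, 3, 5], [2, 6], [4]].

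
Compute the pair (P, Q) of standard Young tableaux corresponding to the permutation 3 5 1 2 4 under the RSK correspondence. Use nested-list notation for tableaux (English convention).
Insert each entry of the permutation into P by Schensted row insertion, recording in Q the position of each new cell.

Insert 3: appended to row 1. P = [[3]].
Insert 5: appended to row 1. P = [[3, 5]].
Insert 1: 1 bumps 3 from row 1; 3 starts row 2. P = [[1, 5], [3]].
Insert 2: 2 bumps 5 from row 1; 5 appends to row 2. P = [[1, 2], [3, 5]].
Insert 4: appended to row 1. P = [[1, 2, 4], [3, 5]].

So P = [[1, 2, 4], [3, 5]], Q = [[1, 2, 5], [3, 4]].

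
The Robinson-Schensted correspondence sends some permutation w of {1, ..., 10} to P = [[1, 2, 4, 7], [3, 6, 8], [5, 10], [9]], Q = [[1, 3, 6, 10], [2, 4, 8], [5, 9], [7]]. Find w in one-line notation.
Reverse RSK: for i = n, n-1, ..., 1, locate i in Q, remove the corresponding corner cell from P, and reverse-bump its entry up through P; the value ejected from row 1 is w(i).

So w = 5 1 9 6 3 10 2 8 4 7.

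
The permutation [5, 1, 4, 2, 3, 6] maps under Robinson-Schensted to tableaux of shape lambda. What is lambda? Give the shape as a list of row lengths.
Row-insert each entry into an empty tableau.

After inserting 5: P = [[5]].
After inserting 1: P = [[1], [5]].
After inserting 4: P = [[1, 4], [5]].
After inserting 2: P = [[1, 2], [4], [5]].
After inserting 3: P = [[1, 2, 3], [4], [5]].
After inserting 6: P = [[1, 2, 3, 6], [4], [5]].

The final insertion tableau P = [[1, 2, 3, 6], [4], [5]] has shape [4, 1, 1].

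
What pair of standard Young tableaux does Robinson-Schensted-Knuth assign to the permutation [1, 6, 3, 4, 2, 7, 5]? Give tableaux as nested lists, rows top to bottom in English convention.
P = [[1, 2, 4, 5], [3, 7], [6]], Q = [[1, 2, 4, 6], [3, 7], [5]]

Insert each entry of the permutation into P by Schensted row insertion, recording in Q the position of each new cell.

Insert 1: appended to row 1. P = [[1]].
Insert 6: appended to row 1. P = [[1, 6]].
Insert 3: 3 bumps 6 from row 1; 6 starts row 2. P = [[1, 3], [6]].
Insert 4: appended to row 1. P = [[1, 3, 4], [6]].
Insert 2: 2 bumps 3 from row 1; 3 bumps 6 from row 2; 6 starts row 3. P = [[1, 2, 4], [3], [6]].
Insert 7: appended to row 1. P = [[1, 2, 4, 7], [3], [6]].
Insert 5: 5 bumps 7 from row 1; 7 appends to row 2. P = [[1, 2, 4, 5], [3, 7], [6]].

So P = [[1, 2, 4, 5], [3, 7], [6]], Q = [[1, 2, 4, 6], [3, 7], [5]].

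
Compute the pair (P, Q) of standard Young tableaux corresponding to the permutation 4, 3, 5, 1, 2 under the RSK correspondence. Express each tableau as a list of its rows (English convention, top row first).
Insert each entry of the permutation into P by Schensted row insertion, recording in Q the position of each new cell.

After inserting 4: P = [[4]].
After inserting 3: P = [[3], [4]].
After inserting 5: P = [[3, 5], [4]].
After inserting 1: P = [[1, 5], [3], [4]].
After inserting 2: P = [[1, 2], [3, 5], [4]].

So P = [[1, 2], [3, 5], [4]], Q = [[1, 3], [2, 5], [4]].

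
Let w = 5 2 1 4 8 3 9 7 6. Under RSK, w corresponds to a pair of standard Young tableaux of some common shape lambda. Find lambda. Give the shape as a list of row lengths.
Row-insert each entry into an empty tableau.

After inserting 5: P = [[5]].
After inserting 2: P = [[2], [5]].
After inserting 1: P = [[1], [2], [5]].
After inserting 4: P = [[1, 4], [2], [5]].
After inserting 8: P = [[1, 4, 8], [2], [5]].
After inserting 3: P = [[1, 3, 8], [2, 4], [5]].
After inserting 9: P = [[1, 3, 8, 9], [2, 4], [5]].
After inserting 7: P = [[1, 3, 7, 9], [2, 4, 8], [5]].
After inserting 6: P = [[1, 3, 6, 9], [2, 4, 7], [5, 8]].

The final insertion tableau P = [[1, 3, 6, 9], [2, 4, 7], [5, 8]] has shape [4, 3, 2].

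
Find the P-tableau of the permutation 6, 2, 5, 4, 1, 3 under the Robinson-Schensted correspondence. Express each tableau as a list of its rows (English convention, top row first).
Insert 6: appended to row 1. P = [[6]].
Insert 2: 2 bumps 6 from row 1; 6 starts row 2. P = [[2], [6]].
Insert 5: appended to row 1. P = [[2, 5], [6]].
Insert 4: 4 bumps 5 from row 1; 5 bumps 6 from row 2; 6 starts row 3. P = [[2, 4], [5], [6]].
Insert 1: 1 bumps 2 from row 1; 2 bumps 5 from row 2; 5 bumps 6 from row 3; 6 starts row 4. P = [[1, 4], [2], [5], [6]].
Insert 3: 3 bumps 4 from row 1; 4 appends to row 2. P = [[1, 3], [2, 4], [5], [6]].

So P = [[1, 3], [2, 4], [5], [6]].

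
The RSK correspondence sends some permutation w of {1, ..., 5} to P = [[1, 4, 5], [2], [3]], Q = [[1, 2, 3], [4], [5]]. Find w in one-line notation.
3 4 5 2 1

Reverse the RSK construction: for i from n down to 1, find the cell of Q containing i, remove the entry at that cell from P, and reverse-bump it up through P; the value ejected from row 1 is w(i).

Step i=5: Q has 5 at row 3, column 1; remove 3 from row 3 of P and reverse-bump: 3 enters row 2 and ejects 2; 2 enters row 1 and ejects 1. So w(5) = 1. P is now [[2, 4, 5], [3]].
Step i=4: Q has 4 at row 2, column 1; remove 3 from row 2 of P and reverse-bump: 3 enters row 1 and ejects 2. So w(4) = 2. P is now [[3, 4, 5]].
Step i=3: Q has 3 at row 1, column 3; remove that cell from P, ejecting 5. So w(3) = 5. P is now [[3, 4]].
Step i=2: Q has 2 at row 1, column 2; remove that cell from P, ejecting 4. So w(2) = 4. P is now [[3]].
Step i=1: Q has 1 at row 1, column 1; remove that cell from P, ejecting 3. So w(1) = 3. P is now [].

So w = 3 4 5 2 1.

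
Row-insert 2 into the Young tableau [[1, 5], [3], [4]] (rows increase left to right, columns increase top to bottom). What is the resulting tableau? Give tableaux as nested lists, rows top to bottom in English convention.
[[1, 2], [3, 5], [4]]

In row 1, 2 replaces 5 (the leftmost entry greater than 2); 5 is bumped to row 2. 5 is appended to row 2. The new tableau is [[1, 2], [3, 5], [4]].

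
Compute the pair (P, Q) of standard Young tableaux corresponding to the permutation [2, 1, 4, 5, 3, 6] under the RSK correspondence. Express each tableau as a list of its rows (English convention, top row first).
P = [[1, 3, 5, 6], [2, 4]], Q = [[1, 3, 4, 6], [2, 5]]

Insert each entry of the permutation into P by Schensted row insertion, recording in Q the position of each new cell.

Insert 2: appended to row 1. P = [[2]].
Insert 1: 1 bumps 2 from row 1; 2 starts row 2. P = [[1], [2]].
Insert 4: appended to row 1. P = [[1, 4], [2]].
Insert 5: appended to row 1. P = [[1, 4, 5], [2]].
Insert 3: 3 bumps 4 from row 1; 4 appends to row 2. P = [[1, 3, 5], [2, 4]].
Insert 6: appended to row 1. P = [[1, 3, 5, 6], [2, 4]].

So P = [[1, 3, 5, 6], [2, 4]], Q = [[1, 3, 4, 6], [2, 5]].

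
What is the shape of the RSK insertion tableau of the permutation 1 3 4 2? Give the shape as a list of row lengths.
[3, 1]

RSK row insertion gives P = [[1, 2, 4], [3]], which has shape [3, 1].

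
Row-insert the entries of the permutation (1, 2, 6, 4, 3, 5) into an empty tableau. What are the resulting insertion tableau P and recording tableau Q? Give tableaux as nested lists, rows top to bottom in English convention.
Insert each entry of the permutation into P by Schensted row insertion, recording in Q the position of each new cell.

Insert 1: appended to row 1. P = [[1]], Q = [[1]].
Insert 2: appended to row 1. P = [[1, 2]], Q = [[1, 2]].
Insert 6: appended to row 1. P = [[1, 2, 6]], Q = [[1, 2, 3]].
Insert 4: 4 bumps 6 from row 1; 6 starts row 2. P = [[1, 2, 4], [6]], Q = [[1, 2, 3], [4]].
Insert 3: 3 bumps 4 from row 1; 4 bumps 6 from row 2; 6 starts row 3. P = [[1, 2, 3], [4], [6]], Q = [[1, 2, 3], [4], [5]].
Insert 5: appended to row 1. P = [[1, 2, 3, 5], [4], [6]], Q = [[1, 2, 3, 6], [4], [5]].

So P = [[1, 2, 3, 5], [4], [6]], Q = [[1, 2, 3, 6], [4], [5]].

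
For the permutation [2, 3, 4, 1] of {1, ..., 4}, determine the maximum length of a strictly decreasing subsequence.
2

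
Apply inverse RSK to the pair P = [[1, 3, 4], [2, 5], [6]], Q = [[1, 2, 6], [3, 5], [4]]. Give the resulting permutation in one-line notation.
2 6 5 1 3 4

Reverse RSK: for i = n, n-1, ..., 1, locate i in Q, remove the corresponding corner cell from P, and reverse-bump its entry up through P; the value ejected from row 1 is w(i).

So w = 2 6 5 1 3 4.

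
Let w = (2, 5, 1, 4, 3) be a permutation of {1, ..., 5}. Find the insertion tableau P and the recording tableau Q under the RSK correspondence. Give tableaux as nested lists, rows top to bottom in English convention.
Insert each entry of the permutation into P by Schensted row insertion, recording in Q the position of each new cell.

Insert 2: appended to row 1. P = [[2]], Q = [[1]].
Insert 5: appended to row 1. P = [[2, 5]], Q = [[1, 2]].
Insert 1: 1 bumps 2 from row 1; 2 starts row 2. P = [[1, 5], [2]], Q = [[1, 2], [3]].
Insert 4: 4 bumps 5 from row 1; 5 appends to row 2. P = [[1, 4], [2, 5]], Q = [[1, 2], [3, 4]].
Insert 3: 3 bumps 4 from row 1; 4 bumps 5 from row 2; 5 starts row 3. P = [[1, 3], [2, 4], [5]], Q = [[1, 2], [3, 4], [5]].

So P = [[1, 3], [2, 4], [5]], Q = [[1, 2], [3, 4], [5]].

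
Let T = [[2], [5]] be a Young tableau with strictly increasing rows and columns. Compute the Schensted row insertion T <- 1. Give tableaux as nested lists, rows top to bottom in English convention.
In row 1, 1 replaces 2 (the leftmost entry greater than 1); 2 is bumped to row 2. In row 2, 2 replaces 5 (the leftmost entry greater than 2); 5 is bumped to row 3. 5 starts a new row 3. The new tableau is [[1], [2], [5]].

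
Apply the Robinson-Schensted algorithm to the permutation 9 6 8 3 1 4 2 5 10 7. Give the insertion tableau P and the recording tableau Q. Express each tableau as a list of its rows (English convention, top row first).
P = [[1, 2, 5, 7], [3, 4, 10], [6, 8], [9]], Q = [[1, 3, 8, 9], [2, 6, 10], [4, 7], [5]]

Insert each entry of the permutation into P by Schensted row insertion, recording in Q the position of each new cell.

Insert 9: appended to row 1. P = [[9]], Q = [[1]].
Insert 6: 6 bumps 9 from row 1; 9 starts row 2. P = [[6], [9]], Q = [[1], [2]].
Insert 8: appended to row 1. P = [[6, 8], [9]], Q = [[1, 3], [2]].
Insert 3: 3 bumps 6 from row 1; 6 bumps 9 from row 2; 9 starts row 3. P = [[3, 8], [6], [9]], Q = [[1, 3], [2], [4]].
Insert 1: 1 bumps 3 from row 1; 3 bumps 6 from row 2; 6 bumps 9 from row 3; 9 starts row 4. P = [[1, 8], [3], [6], [9]], Q = [[1, 3], [2], [4], [5]].
Insert 4: 4 bumps 8 from row 1; 8 appends to row 2. P = [[1, 4], [3, 8], [6], [9]], Q = [[1, 3], [2, 6], [4], [5]].
Insert 2: 2 bumps 4 from row 1; 4 bumps 8 from row 2; 8 appends to row 3. P = [[1, 2], [3, 4], [6, 8], [9]], Q = [[1, 3], [2, 6], [4, 7], [5]].
Insert 5: appended to row 1. P = [[1, 2, 5], [3, 4], [6, 8], [9]], Q = [[1, 3, 8], [2, 6], [4, 7], [5]].
Insert 10: appended to row 1. P = [[1, 2, 5, 10], [3, 4], [6, 8], [9]], Q = [[1, 3, 8, 9], [2, 6], [4, 7], [5]].
Insert 7: 7 bumps 10 from row 1; 10 appends to row 2. P = [[1, 2, 5, 7], [3, 4, 10], [6, 8], [9]], Q = [[1, 3, 8, 9], [2, 6, 10], [4, 7], [5]].

So P = [[1, 2, 5, 7], [3, 4, 10], [6, 8], [9]], Q = [[1, 3, 8, 9], [2, 6, 10], [4, 7], [5]].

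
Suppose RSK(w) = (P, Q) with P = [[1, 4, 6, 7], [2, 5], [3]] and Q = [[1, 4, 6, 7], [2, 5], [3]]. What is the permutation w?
3 2 1 5 4 6 7

Reverse the RSK construction: for i from n down to 1, find the cell of Q containing i, remove the entry at that cell from P, and reverse-bump it up through P; the value ejected from row 1 is w(i).

Step i=7: Q has 7 at row 1, column 4; remove that cell from P, ejecting 7. So w(7) = 7. P is now [[1, 4, 6], [2, 5], [3]].
Step i=6: Q has 6 at row 1, column 3; remove that cell from P, ejecting 6. So w(6) = 6. P is now [[1, 4], [2, 5], [3]].
Step i=5: Q has 5 at row 2, column 2; remove 5 from row 2 of P and reverse-bump: 5 enters row 1 and ejects 4. So w(5) = 4. P is now [[1, 5], [2], [3]].
Step i=4: Q has 4 at row 1, column 2; remove that cell from P, ejecting 5. So w(4) = 5. P is now [[1], [2], [3]].
Step i=3: Q has 3 at row 3, column 1; remove 3 from row 3 of P and reverse-bump: 3 enters row 2 and ejects 2; 2 enters row 1 and ejects 1. So w(3) = 1. P is now [[2], [3]].
Step i=2: Q has 2 at row 2, column 1; remove 3 from row 2 of P and reverse-bump: 3 enters row 1 and ejects 2. So w(2) = 2. P is now [[3]].
Step i=1: Q has 1 at row 1, column 1; remove that cell from P, ejecting 3. So w(1) = 3. P is now [].

So w = 3 2 1 5 4 6 7.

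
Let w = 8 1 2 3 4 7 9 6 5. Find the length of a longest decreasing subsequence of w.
4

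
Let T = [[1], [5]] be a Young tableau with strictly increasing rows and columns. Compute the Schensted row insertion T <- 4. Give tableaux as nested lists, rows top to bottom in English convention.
[[1, 4], [5]]

4 is larger than every entry of row 1, so it is appended to row 1. The new tableau is [[1, 4], [5]].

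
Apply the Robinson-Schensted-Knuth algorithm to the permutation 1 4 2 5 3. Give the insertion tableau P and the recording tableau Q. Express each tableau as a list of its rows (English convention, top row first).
P = [[1, 2, 3], [4, 5]], Q = [[1, 2, 4], [3, 5]]

Insert each entry of the permutation into P by Schensted row insertion, recording in Q the position of each new cell.

Insert 1: appended to row 1. P = [[1]].
Insert 4: appended to row 1. P = [[1, 4]].
Insert 2: 2 bumps 4 from row 1; 4 starts row 2. P = [[1, 2], [4]].
Insert 5: appended to row 1. P = [[1, 2, 5], [4]].
Insert 3: 3 bumps 5 from row 1; 5 appends to row 2. P = [[1, 2, 3], [4, 5]].

So P = [[1, 2, 3], [4, 5]], Q = [[1, 2, 4], [3, 5]].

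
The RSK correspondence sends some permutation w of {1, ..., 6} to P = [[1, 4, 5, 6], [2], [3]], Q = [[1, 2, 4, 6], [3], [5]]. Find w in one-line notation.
Reverse RSK: for i = n, n-1, ..., 1, locate i in Q, remove the corresponding corner cell from P, and reverse-bump its entry up through P; the value ejected from row 1 is w(i).

So w = 3 4 2 5 1 6.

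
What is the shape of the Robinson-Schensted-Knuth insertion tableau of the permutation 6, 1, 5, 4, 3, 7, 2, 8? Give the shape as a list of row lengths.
[4, 1, 1, 1, 1]

Row-insert each entry into an empty tableau.

After inserting 6: P = [[6]].
After inserting 1: P = [[1], [6]].
After inserting 5: P = [[1, 5], [6]].
After inserting 4: P = [[1, 4], [5], [6]].
After inserting 3: P = [[1, 3], [4], [5], [6]].
After inserting 7: P = [[1, 3, 7], [4], [5], [6]].
After inserting 2: P = [[1, 2, 7], [3], [4], [5], [6]].
After inserting 8: P = [[1, 2, 7, 8], [3], [4], [5], [6]].

The final insertion tableau P = [[1, 2, 7, 8], [3], [4], [5], [6]] has shape [4, 1, 1, 1, 1].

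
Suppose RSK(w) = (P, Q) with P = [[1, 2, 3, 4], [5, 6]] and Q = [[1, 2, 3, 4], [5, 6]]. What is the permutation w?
1 2 5 6 3 4

Reverse the RSK construction: for i from n down to 1, find the cell of Q containing i, remove the entry at that cell from P, and reverse-bump it up through P; the value ejected from row 1 is w(i).

Step i=6: Q has 6 at row 2, column 2; remove 6 from row 2 of P and reverse-bump: 6 enters row 1 and ejects 4. So w(6) = 4. P is now [[1, 2, 3, 6], [5]].
Step i=5: Q has 5 at row 2, column 1; remove 5 from row 2 of P and reverse-bump: 5 enters row 1 and ejects 3. So w(5) = 3. P is now [[1, 2, 5, 6]].
Step i=4: Q has 4 at row 1, column 4; remove that cell from P, ejecting 6. So w(4) = 6. P is now [[1, 2, 5]].
Step i=3: Q has 3 at row 1, column 3; remove that cell from P, ejecting 5. So w(3) = 5. P is now [[1, 2]].
Step i=2: Q has 2 at row 1, column 2; remove that cell from P, ejecting 2. So w(2) = 2. P is now [[1]].
Step i=1: Q has 1 at row 1, column 1; remove that cell from P, ejecting 1. So w(1) = 1. P is now [].

So w = 1 2 5 6 3 4.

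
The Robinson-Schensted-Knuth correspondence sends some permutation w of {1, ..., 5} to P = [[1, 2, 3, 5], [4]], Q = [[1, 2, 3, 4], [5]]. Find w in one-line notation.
Reverse the RSK construction: for i from n down to 1, find the cell of Q containing i, remove the entry at that cell from P, and reverse-bump it up through P; the value ejected from row 1 is w(i).

Step i=5: Q has 5 at row 2, column 1; remove 4 from row 2 of P and reverse-bump: 4 enters row 1 and ejects 3. So w(5) = 3. P is now [[1, 2, 4, 5]].
Step i=4: Q has 4 at row 1, column 4; remove that cell from P, ejecting 5. So w(4) = 5. P is now [[1, 2, 4]].
Step i=3: Q has 3 at row 1, column 3; remove that cell from P, ejecting 4. So w(3) = 4. P is now [[1, 2]].
Step i=2: Q has 2 at row 1, column 2; remove that cell from P, ejecting 2. So w(2) = 2. P is now [[1]].
Step i=1: Q has 1 at row 1, column 1; remove that cell from P, ejecting 1. So w(1) = 1. P is now [].

So w = 1 2 4 5 3.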